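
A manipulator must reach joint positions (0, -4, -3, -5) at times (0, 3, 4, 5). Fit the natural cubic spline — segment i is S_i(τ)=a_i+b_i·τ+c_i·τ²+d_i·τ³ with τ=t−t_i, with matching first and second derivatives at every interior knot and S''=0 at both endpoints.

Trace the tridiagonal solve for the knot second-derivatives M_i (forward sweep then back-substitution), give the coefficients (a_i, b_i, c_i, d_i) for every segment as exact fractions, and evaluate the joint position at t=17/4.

Δ: Δ0=-4/3, Δ1=1, Δ2=-2
row 1: diag=8, rhs=14; c'=1/8, d'=7/4
row 2: denom=4−1·1/8=31/8; d'=(-18−1·7/4)/(31/8)=-158/31
back: M2=-158/31
back: M1=7/4−1/8·-158/31=74/31
M: M0=0, M1=74/31, M2=-158/31, M3=0
seg 0: a=0, c=M0/2=0, d=(M1−M0)/(6·3)=37/279, b=Δ0−h0·(2M0+M1)/6=-235/93
seg 1: a=-4, c=M1/2=37/31, d=(M2−M1)/(6·1)=-116/93, b=Δ1−h1·(2M1+M2)/6=98/93
seg 2: a=-3, c=M2/2=-79/31, d=(M3−M2)/(6·1)=79/93, b=Δ2−h2·(2M2+M3)/6=-28/93
t_q=17/4 → seg 2, τ=1/4; S=-3+-28/93·τ+-79/31·τ²+79/93·τ³=-6391/1984

  seg 0: a=0 b=-235/93 c=0 d=37/279
  seg 1: a=-4 b=98/93 c=37/31 d=-116/93
  seg 2: a=-3 b=-28/93 c=-79/31 d=79/93
S(17/4) = -6391/1984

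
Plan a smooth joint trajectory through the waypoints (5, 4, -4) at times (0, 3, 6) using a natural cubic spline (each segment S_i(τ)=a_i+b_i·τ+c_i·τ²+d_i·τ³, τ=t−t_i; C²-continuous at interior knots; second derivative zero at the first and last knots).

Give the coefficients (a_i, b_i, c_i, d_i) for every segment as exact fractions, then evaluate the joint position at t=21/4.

Δ: Δ0=-1/3, Δ1=-8/3
row 1: diag=12, rhs=-14; c'=1/4, d'=-7/6
back: M1=-7/6
M: M0=0, M1=-7/6, M2=0
seg 0: a=5, c=M0/2=0, d=(M1−M0)/(6·3)=-7/108, b=Δ0−h0·(2M0+M1)/6=1/4
seg 1: a=4, c=M1/2=-7/12, d=(M2−M1)/(6·3)=7/108, b=Δ1−h1·(2M1+M2)/6=-3/2
t_q=21/4 → seg 1, τ=9/4; S=4+-3/2·τ+-7/12·τ²+7/108·τ³=-407/256

  seg 0: a=5 b=1/4 c=0 d=-7/108
  seg 1: a=4 b=-3/2 c=-7/12 d=7/108
S(21/4) = -407/256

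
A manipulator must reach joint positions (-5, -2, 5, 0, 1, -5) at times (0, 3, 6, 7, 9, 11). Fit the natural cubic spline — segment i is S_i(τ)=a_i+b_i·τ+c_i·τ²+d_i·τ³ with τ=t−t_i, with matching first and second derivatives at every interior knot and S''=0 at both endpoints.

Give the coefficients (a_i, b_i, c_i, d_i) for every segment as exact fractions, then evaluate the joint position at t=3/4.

Δ: Δ0=1, Δ1=7/3, Δ2=-5, Δ3=1/2, Δ4=-3
row 1: diag=12, rhs=8; c'=1/4, d'=2/3
row 2: denom=8−3·1/4=29/4; d'=(-44−3·2/3)/(29/4)=-184/29
row 3: denom=6−1·4/29=170/29; d'=(33−1·-184/29)/(170/29)=1141/170
row 4: denom=8−2·29/85=622/85; d'=(-21−2·1141/170)/(622/85)=-1463/311
back: M4=-1463/311
back: M3=1141/170−29/85·-1463/311=5173/622
back: M2=-184/29−4/29·5173/622=-2330/311
back: M1=2/3−1/4·-2330/311=4739/1866
M: M0=0, M1=4739/1866, M2=-2330/311, M3=5173/622, M4=-1463/311, M5=0
seg 0: a=-5, c=M0/2=0, d=(M1−M0)/(6·3)=4739/33588, b=Δ0−h0·(2M0+M1)/6=-1007/3732
seg 1: a=-2, c=M1/2=4739/3732, d=(M2−M1)/(6·3)=-18719/33588, b=Δ1−h1·(2M1+M2)/6=6605/1866
seg 2: a=5, c=M2/2=-1165/311, d=(M3−M2)/(6·1)=9833/3732, b=Δ2−h2·(2M2+M3)/6=-14513/3732
seg 3: a=0, c=M3/2=5173/1244, d=(M4−M3)/(6·2)=-8099/7464, b=Δ3−h3·(2M3+M4)/6=-6487/1866
seg 4: a=1, c=M4/2=-1463/622, d=(M5−M4)/(6·2)=1463/3732, b=Δ4−h4·(2M4+M5)/6=127/933
t_q=3/4 → seg 0, τ=3/4; S=-5+-1007/3732·τ+0·τ²+4739/33588·τ³=-409453/79616

  seg 0: a=-5 b=-1007/3732 c=0 d=4739/33588
  seg 1: a=-2 b=6605/1866 c=4739/3732 d=-18719/33588
  seg 2: a=5 b=-14513/3732 c=-1165/311 d=9833/3732
  seg 3: a=0 b=-6487/1866 c=5173/1244 d=-8099/7464
  seg 4: a=1 b=127/933 c=-1463/622 d=1463/3732
S(3/4) = -409453/79616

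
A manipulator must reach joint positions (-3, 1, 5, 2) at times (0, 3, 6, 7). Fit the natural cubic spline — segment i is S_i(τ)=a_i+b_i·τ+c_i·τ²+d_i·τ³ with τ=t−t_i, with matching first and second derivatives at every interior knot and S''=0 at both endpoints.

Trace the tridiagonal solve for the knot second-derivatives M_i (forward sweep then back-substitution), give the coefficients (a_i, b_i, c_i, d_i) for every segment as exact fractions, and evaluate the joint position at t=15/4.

  seg 0: a=-3 b=77/87 c=0 d=13/261
  seg 1: a=1 b=194/87 c=13/29 d=-65/261
  seg 2: a=5 b=-157/87 c=-52/29 d=52/87
S(15/4) = 5233/1856

Δ: Δ0=4/3, Δ1=4/3, Δ2=-3
row 1: diag=12, rhs=0; c'=1/4, d'=0
row 2: denom=8−3·1/4=29/4; d'=(-26−3·0)/(29/4)=-104/29
back: M2=-104/29
back: M1=0−1/4·-104/29=26/29
M: M0=0, M1=26/29, M2=-104/29, M3=0
seg 0: a=-3, c=M0/2=0, d=(M1−M0)/(6·3)=13/261, b=Δ0−h0·(2M0+M1)/6=77/87
seg 1: a=1, c=M1/2=13/29, d=(M2−M1)/(6·3)=-65/261, b=Δ1−h1·(2M1+M2)/6=194/87
seg 2: a=5, c=M2/2=-52/29, d=(M3−M2)/(6·1)=52/87, b=Δ2−h2·(2M2+M3)/6=-157/87
t_q=15/4 → seg 1, τ=3/4; S=1+194/87·τ+13/29·τ²+-65/261·τ³=5233/1856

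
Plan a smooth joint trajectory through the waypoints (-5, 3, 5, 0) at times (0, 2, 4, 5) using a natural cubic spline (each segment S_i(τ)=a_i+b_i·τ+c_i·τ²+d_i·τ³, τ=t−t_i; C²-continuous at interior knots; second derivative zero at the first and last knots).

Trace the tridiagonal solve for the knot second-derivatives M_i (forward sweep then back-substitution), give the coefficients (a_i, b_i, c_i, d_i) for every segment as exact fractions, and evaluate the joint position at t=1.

  seg 0: a=-5 b=47/11 c=0 d=-3/44
  seg 1: a=3 b=38/11 c=-9/22 d=-9/22
  seg 2: a=5 b=-34/11 c=-63/22 d=21/22
S(1) = -35/44

Δ: Δ0=4, Δ1=1, Δ2=-5
row 1: diag=8, rhs=-18; c'=1/4, d'=-9/4
row 2: denom=6−2·1/4=11/2; d'=(-36−2·-9/4)/(11/2)=-63/11
back: M2=-63/11
back: M1=-9/4−1/4·-63/11=-9/11
M: M0=0, M1=-9/11, M2=-63/11, M3=0
seg 0: a=-5, c=M0/2=0, d=(M1−M0)/(6·2)=-3/44, b=Δ0−h0·(2M0+M1)/6=47/11
seg 1: a=3, c=M1/2=-9/22, d=(M2−M1)/(6·2)=-9/22, b=Δ1−h1·(2M1+M2)/6=38/11
seg 2: a=5, c=M2/2=-63/22, d=(M3−M2)/(6·1)=21/22, b=Δ2−h2·(2M2+M3)/6=-34/11
t_q=1 → seg 0, τ=1; S=-5+47/11·τ+0·τ²+-3/44·τ³=-35/44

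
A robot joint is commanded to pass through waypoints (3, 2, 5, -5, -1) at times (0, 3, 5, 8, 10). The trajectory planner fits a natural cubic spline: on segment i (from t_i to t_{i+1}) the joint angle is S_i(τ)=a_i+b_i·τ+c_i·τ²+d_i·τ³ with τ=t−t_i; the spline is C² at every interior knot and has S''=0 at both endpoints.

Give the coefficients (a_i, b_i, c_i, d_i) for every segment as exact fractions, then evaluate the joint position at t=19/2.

  seg 0: a=3 b=-2353/1740 c=0 d=197/1740
  seg 1: a=2 b=1483/870 c=591/580 d=-1951/3480
  seg 2: a=5 b=-412/435 c=-68/29 d=674/1305
  seg 3: a=-5 b=-466/435 c=334/145 d=-167/435
S(19/2) = -631/232

Δ: Δ0=-1/3, Δ1=3/2, Δ2=-10/3, Δ3=2
row 1: diag=10, rhs=11; c'=1/5, d'=11/10
row 2: denom=10−2·1/5=48/5; d'=(-29−2·11/10)/(48/5)=-13/4
row 3: denom=10−3·5/16=145/16; d'=(32−3·-13/4)/(145/16)=668/145
back: M3=668/145
back: M2=-13/4−5/16·668/145=-136/29
back: M1=11/10−1/5·-136/29=591/290
M: M0=0, M1=591/290, M2=-136/29, M3=668/145, M4=0
seg 0: a=3, c=M0/2=0, d=(M1−M0)/(6·3)=197/1740, b=Δ0−h0·(2M0+M1)/6=-2353/1740
seg 1: a=2, c=M1/2=591/580, d=(M2−M1)/(6·2)=-1951/3480, b=Δ1−h1·(2M1+M2)/6=1483/870
seg 2: a=5, c=M2/2=-68/29, d=(M3−M2)/(6·3)=674/1305, b=Δ2−h2·(2M2+M3)/6=-412/435
seg 3: a=-5, c=M3/2=334/145, d=(M4−M3)/(6·2)=-167/435, b=Δ3−h3·(2M3+M4)/6=-466/435
t_q=19/2 → seg 3, τ=3/2; S=-5+-466/435·τ+334/145·τ²+-167/435·τ³=-631/232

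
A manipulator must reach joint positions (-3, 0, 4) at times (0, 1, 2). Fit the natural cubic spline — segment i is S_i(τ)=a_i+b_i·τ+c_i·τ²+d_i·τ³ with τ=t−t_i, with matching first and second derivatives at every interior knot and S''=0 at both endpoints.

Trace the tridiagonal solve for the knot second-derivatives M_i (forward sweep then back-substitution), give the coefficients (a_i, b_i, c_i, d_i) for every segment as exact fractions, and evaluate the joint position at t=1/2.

Δ: Δ0=3, Δ1=4
row 1: diag=4, rhs=6; c'=1/4, d'=3/2
back: M1=3/2
M: M0=0, M1=3/2, M2=0
seg 0: a=-3, c=M0/2=0, d=(M1−M0)/(6·1)=1/4, b=Δ0−h0·(2M0+M1)/6=11/4
seg 1: a=0, c=M1/2=3/4, d=(M2−M1)/(6·1)=-1/4, b=Δ1−h1·(2M1+M2)/6=7/2
t_q=1/2 → seg 0, τ=1/2; S=-3+11/4·τ+0·τ²+1/4·τ³=-51/32

  seg 0: a=-3 b=11/4 c=0 d=1/4
  seg 1: a=0 b=7/2 c=3/4 d=-1/4
S(1/2) = -51/32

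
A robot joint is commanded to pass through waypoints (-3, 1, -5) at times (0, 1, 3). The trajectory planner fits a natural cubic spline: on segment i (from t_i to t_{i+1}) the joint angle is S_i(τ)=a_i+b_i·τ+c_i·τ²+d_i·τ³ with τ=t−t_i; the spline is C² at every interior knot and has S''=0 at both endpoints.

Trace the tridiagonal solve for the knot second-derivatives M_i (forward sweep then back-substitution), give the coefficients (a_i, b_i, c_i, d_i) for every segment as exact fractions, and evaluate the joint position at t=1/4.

  seg 0: a=-3 b=31/6 c=0 d=-7/6
  seg 1: a=1 b=5/3 c=-7/2 d=7/12
S(1/4) = -221/128

Δ: Δ0=4, Δ1=-3
row 1: diag=6, rhs=-42; c'=1/3, d'=-7
back: M1=-7
M: M0=0, M1=-7, M2=0
seg 0: a=-3, c=M0/2=0, d=(M1−M0)/(6·1)=-7/6, b=Δ0−h0·(2M0+M1)/6=31/6
seg 1: a=1, c=M1/2=-7/2, d=(M2−M1)/(6·2)=7/12, b=Δ1−h1·(2M1+M2)/6=5/3
t_q=1/4 → seg 0, τ=1/4; S=-3+31/6·τ+0·τ²+-7/6·τ³=-221/128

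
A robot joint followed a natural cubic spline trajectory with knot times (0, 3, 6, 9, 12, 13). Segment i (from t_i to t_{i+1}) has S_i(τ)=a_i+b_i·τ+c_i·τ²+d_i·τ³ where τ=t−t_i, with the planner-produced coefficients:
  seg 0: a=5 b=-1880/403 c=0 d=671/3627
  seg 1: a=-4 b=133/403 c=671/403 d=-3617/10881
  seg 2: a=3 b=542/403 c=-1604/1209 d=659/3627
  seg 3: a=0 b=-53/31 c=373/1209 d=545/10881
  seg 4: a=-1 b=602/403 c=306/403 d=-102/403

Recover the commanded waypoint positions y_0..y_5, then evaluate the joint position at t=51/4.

y_0 = S_0(0) = a_0 = 5
y_1 = S_1(0) = a_1 = -4
y_2 = S_2(0) = a_2 = 3
y_3 = S_3(0) = a_3 = 0
y_4 = S_4(0) = a_4 = -1
y_5 = S_4(1) = 1
t_q=51/4 is in segment 4 (τ=3/4); S_4(τ)=5683/12896

y_0=5 y_1=-4 y_2=3 y_3=0 y_4=-1 y_5=1
S(51/4) = 5683/12896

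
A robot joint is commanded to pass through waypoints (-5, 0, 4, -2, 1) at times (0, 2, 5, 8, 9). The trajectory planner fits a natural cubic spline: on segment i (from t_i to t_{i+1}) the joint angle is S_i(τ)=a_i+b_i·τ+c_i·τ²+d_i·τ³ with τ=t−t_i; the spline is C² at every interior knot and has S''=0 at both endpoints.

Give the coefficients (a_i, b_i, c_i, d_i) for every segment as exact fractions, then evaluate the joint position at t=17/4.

Δ: Δ0=5/2, Δ1=4/3, Δ2=-2, Δ3=3
row 1: diag=10, rhs=-7; c'=3/10, d'=-7/10
row 2: denom=12−3·3/10=111/10; d'=(-20−3·-7/10)/(111/10)=-179/111
row 3: denom=8−3·10/37=266/37; d'=(30−3·-179/111)/(266/37)=1289/266
back: M3=1289/266
back: M2=-179/111−10/37·1289/266=-1166/399
back: M1=-7/10−3/10·-1166/399=47/266
M: M0=0, M1=47/266, M2=-1166/399, M3=1289/266, M4=0
seg 0: a=-5, c=M0/2=0, d=(M1−M0)/(6·2)=47/3192, b=Δ0−h0·(2M0+M1)/6=974/399
seg 1: a=0, c=M1/2=47/532, d=(M2−M1)/(6·3)=-2473/14364, b=Δ1−h1·(2M1+M2)/6=2089/798
seg 2: a=4, c=M2/2=-583/399, d=(M3−M2)/(6·3)=6199/14364, b=Δ2−h2·(2M2+M3)/6=-2395/1596
seg 3: a=-2, c=M3/2=1289/532, d=(M4−M3)/(6·1)=-1289/1596, b=Δ3−h3·(2M3+M4)/6=1105/798
t_q=17/4 → seg 1, τ=9/4; S=0+2089/798·τ+47/532·τ²+-2473/14364·τ³=149001/34048

  seg 0: a=-5 b=974/399 c=0 d=47/3192
  seg 1: a=0 b=2089/798 c=47/532 d=-2473/14364
  seg 2: a=4 b=-2395/1596 c=-583/399 d=6199/14364
  seg 3: a=-2 b=1105/798 c=1289/532 d=-1289/1596
S(17/4) = 149001/34048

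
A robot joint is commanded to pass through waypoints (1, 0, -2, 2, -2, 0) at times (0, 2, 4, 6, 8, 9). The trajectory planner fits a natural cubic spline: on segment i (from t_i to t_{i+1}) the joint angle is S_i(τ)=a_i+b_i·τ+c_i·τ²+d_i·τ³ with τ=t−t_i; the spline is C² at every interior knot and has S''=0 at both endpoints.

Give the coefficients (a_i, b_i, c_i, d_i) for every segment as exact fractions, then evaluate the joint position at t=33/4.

  seg 0: a=1 b=-7/153 c=0 d=-139/1224
  seg 1: a=0 b=-431/306 c=-139/204 d=271/612
  seg 2: a=-2 b=361/306 c=403/204 d=-479/612
  seg 3: a=2 b=-95/306 c=-185/68 d=287/306
  seg 4: a=-2 b=19/306 c=593/204 d=-593/612
S(33/4) = -23735/13056

Δ: Δ0=-1/2, Δ1=-1, Δ2=2, Δ3=-2, Δ4=2
row 1: diag=8, rhs=-3; c'=1/4, d'=-3/8
row 2: denom=8−2·1/4=15/2; d'=(18−2·-3/8)/(15/2)=5/2
row 3: denom=8−2·4/15=112/15; d'=(-24−2·5/2)/(112/15)=-435/112
row 4: denom=6−2·15/56=153/28; d'=(24−2·-435/112)/(153/28)=593/102
back: M4=593/102
back: M3=-435/112−15/56·593/102=-185/34
back: M2=5/2−4/15·-185/34=403/102
back: M1=-3/8−1/4·403/102=-139/102
M: M0=0, M1=-139/102, M2=403/102, M3=-185/34, M4=593/102, M5=0
seg 0: a=1, c=M0/2=0, d=(M1−M0)/(6·2)=-139/1224, b=Δ0−h0·(2M0+M1)/6=-7/153
seg 1: a=0, c=M1/2=-139/204, d=(M2−M1)/(6·2)=271/612, b=Δ1−h1·(2M1+M2)/6=-431/306
seg 2: a=-2, c=M2/2=403/204, d=(M3−M2)/(6·2)=-479/612, b=Δ2−h2·(2M2+M3)/6=361/306
seg 3: a=2, c=M3/2=-185/68, d=(M4−M3)/(6·2)=287/306, b=Δ3−h3·(2M3+M4)/6=-95/306
seg 4: a=-2, c=M4/2=593/204, d=(M5−M4)/(6·1)=-593/612, b=Δ4−h4·(2M4+M5)/6=19/306
t_q=33/4 → seg 4, τ=1/4; S=-2+19/306·τ+593/204·τ²+-593/612·τ³=-23735/13056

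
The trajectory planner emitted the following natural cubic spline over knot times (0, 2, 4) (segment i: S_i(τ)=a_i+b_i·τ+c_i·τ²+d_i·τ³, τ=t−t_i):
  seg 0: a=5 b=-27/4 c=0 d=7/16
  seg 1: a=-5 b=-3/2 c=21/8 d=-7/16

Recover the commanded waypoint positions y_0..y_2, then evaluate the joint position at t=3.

y_0 = S_0(0) = a_0 = 5
y_1 = S_1(0) = a_1 = -5
y_2 = S_1(2) = -1
t_q=3 is in segment 1 (τ=1); S_1(τ)=-69/16

y_0=5 y_1=-5 y_2=-1
S(3) = -69/16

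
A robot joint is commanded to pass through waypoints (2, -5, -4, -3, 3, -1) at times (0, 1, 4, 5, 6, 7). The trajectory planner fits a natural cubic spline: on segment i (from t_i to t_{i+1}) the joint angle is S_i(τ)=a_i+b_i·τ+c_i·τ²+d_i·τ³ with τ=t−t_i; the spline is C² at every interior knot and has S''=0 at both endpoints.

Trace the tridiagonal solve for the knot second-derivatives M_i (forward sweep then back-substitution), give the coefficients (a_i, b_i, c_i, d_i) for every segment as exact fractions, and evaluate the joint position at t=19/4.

  seg 0: a=2 b=-19385/2379 c=0 d=2732/2379
  seg 1: a=-5 b=-11189/2379 c=2732/793 d=-4202/7137
  seg 2: a=-4 b=13/183 c=-1470/793 d=6620/2379
  seg 3: a=-3 b=11209/2379 c=5150/793 d=-12385/2379
  seg 4: a=3 b=4954/2379 c=-7235/793 d=7235/2379
S(19/4) = -48411/12688

Δ: Δ0=-7, Δ1=1/3, Δ2=1, Δ3=6, Δ4=-4
row 1: diag=8, rhs=44; c'=3/8, d'=11/2
row 2: denom=8−3·3/8=55/8; d'=(4−3·11/2)/(55/8)=-20/11
row 3: denom=4−1·8/55=212/55; d'=(30−1·-20/11)/(212/55)=875/106
row 4: denom=4−1·55/212=793/212; d'=(-60−1·875/106)/(793/212)=-14470/793
back: M4=-14470/793
back: M3=875/106−55/212·-14470/793=10300/793
back: M2=-20/11−8/55·10300/793=-2940/793
back: M1=11/2−3/8·-2940/793=5464/793
M: M0=0, M1=5464/793, M2=-2940/793, M3=10300/793, M4=-14470/793, M5=0
seg 0: a=2, c=M0/2=0, d=(M1−M0)/(6·1)=2732/2379, b=Δ0−h0·(2M0+M1)/6=-19385/2379
seg 1: a=-5, c=M1/2=2732/793, d=(M2−M1)/(6·3)=-4202/7137, b=Δ1−h1·(2M1+M2)/6=-11189/2379
seg 2: a=-4, c=M2/2=-1470/793, d=(M3−M2)/(6·1)=6620/2379, b=Δ2−h2·(2M2+M3)/6=13/183
seg 3: a=-3, c=M3/2=5150/793, d=(M4−M3)/(6·1)=-12385/2379, b=Δ3−h3·(2M3+M4)/6=11209/2379
seg 4: a=3, c=M4/2=-7235/793, d=(M5−M4)/(6·1)=7235/2379, b=Δ4−h4·(2M4+M5)/6=4954/2379
t_q=19/4 → seg 2, τ=3/4; S=-4+13/183·τ+-1470/793·τ²+6620/2379·τ³=-48411/12688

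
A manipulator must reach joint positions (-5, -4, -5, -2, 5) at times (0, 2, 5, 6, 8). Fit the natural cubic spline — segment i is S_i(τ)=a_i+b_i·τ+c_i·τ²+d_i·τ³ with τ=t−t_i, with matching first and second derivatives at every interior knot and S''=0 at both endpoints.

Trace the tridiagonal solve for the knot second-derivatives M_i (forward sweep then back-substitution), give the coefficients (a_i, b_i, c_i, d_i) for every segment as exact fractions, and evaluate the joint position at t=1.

  seg 0: a=-5 b=605/624 c=0 d=-293/2496
  seg 1: a=-4 b=-137/312 c=-293/416 d=71/288
  seg 2: a=-5 b=2485/1248 c=315/208 d=-631/1248
  seg 3: a=-2 b=1093/312 c=-1/416 d=1/2496
S(1) = -3451/832

Δ: Δ0=1/2, Δ1=-1/3, Δ2=3, Δ3=7/2
row 1: diag=10, rhs=-5; c'=3/10, d'=-1/2
row 2: denom=8−3·3/10=71/10; d'=(20−3·-1/2)/(71/10)=215/71
row 3: denom=6−1·10/71=416/71; d'=(3−1·215/71)/(416/71)=-1/208
back: M3=-1/208
back: M2=215/71−10/71·-1/208=315/104
back: M1=-1/2−3/10·315/104=-293/208
M: M0=0, M1=-293/208, M2=315/104, M3=-1/208, M4=0
seg 0: a=-5, c=M0/2=0, d=(M1−M0)/(6·2)=-293/2496, b=Δ0−h0·(2M0+M1)/6=605/624
seg 1: a=-4, c=M1/2=-293/416, d=(M2−M1)/(6·3)=71/288, b=Δ1−h1·(2M1+M2)/6=-137/312
seg 2: a=-5, c=M2/2=315/208, d=(M3−M2)/(6·1)=-631/1248, b=Δ2−h2·(2M2+M3)/6=2485/1248
seg 3: a=-2, c=M3/2=-1/416, d=(M4−M3)/(6·2)=1/2496, b=Δ3−h3·(2M3+M4)/6=1093/312
t_q=1 → seg 0, τ=1; S=-5+605/624·τ+0·τ²+-293/2496·τ³=-3451/832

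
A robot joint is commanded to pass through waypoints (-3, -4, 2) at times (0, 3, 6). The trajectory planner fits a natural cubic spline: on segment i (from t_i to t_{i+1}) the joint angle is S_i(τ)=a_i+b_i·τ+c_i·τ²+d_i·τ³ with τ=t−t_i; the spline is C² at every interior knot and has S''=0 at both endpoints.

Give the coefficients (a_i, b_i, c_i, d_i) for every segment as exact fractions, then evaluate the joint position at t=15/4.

Δ: Δ0=-1/3, Δ1=2
row 1: diag=12, rhs=14; c'=1/4, d'=7/6
back: M1=7/6
M: M0=0, M1=7/6, M2=0
seg 0: a=-3, c=M0/2=0, d=(M1−M0)/(6·3)=7/108, b=Δ0−h0·(2M0+M1)/6=-11/12
seg 1: a=-4, c=M1/2=7/12, d=(M2−M1)/(6·3)=-7/108, b=Δ1−h1·(2M1+M2)/6=5/6
t_q=15/4 → seg 1, τ=3/4; S=-4+5/6·τ+7/12·τ²+-7/108·τ³=-787/256

  seg 0: a=-3 b=-11/12 c=0 d=7/108
  seg 1: a=-4 b=5/6 c=7/12 d=-7/108
S(15/4) = -787/256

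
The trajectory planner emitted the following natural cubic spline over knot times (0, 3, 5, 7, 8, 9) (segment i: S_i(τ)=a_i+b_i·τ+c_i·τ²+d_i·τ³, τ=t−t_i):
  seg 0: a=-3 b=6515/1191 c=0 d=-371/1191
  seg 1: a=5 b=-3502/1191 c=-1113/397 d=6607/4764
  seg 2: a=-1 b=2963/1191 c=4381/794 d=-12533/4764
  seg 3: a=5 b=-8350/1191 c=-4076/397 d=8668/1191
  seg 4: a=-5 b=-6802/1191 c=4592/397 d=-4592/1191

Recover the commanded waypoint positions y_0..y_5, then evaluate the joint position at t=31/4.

y_0=-3 y_1=5 y_2=-1 y_3=5 y_4=-5 y_5=-3
S(31/4) = -18821/6352

y_0 = S_0(0) = a_0 = -3
y_1 = S_1(0) = a_1 = 5
y_2 = S_2(0) = a_2 = -1
y_3 = S_3(0) = a_3 = 5
y_4 = S_4(0) = a_4 = -5
y_5 = S_4(1) = -3
t_q=31/4 is in segment 3 (τ=3/4); S_3(τ)=-18821/6352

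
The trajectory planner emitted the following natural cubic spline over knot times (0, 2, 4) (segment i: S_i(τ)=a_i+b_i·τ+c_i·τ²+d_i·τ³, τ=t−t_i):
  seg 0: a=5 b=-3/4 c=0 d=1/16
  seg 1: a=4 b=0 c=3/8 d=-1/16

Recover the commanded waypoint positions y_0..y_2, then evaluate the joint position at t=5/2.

y_0 = S_0(0) = a_0 = 5
y_1 = S_1(0) = a_1 = 4
y_2 = S_1(2) = 5
t_q=5/2 is in segment 1 (τ=1/2); S_1(τ)=523/128

y_0=5 y_1=4 y_2=5
S(5/2) = 523/128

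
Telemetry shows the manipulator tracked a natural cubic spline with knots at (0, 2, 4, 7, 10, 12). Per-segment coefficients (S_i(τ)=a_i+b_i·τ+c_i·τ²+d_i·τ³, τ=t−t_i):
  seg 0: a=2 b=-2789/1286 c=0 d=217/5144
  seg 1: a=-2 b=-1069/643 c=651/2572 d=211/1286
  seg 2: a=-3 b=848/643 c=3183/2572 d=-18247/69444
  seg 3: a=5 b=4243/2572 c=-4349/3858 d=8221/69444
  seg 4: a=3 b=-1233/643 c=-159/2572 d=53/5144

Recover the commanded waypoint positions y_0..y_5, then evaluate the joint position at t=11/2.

y_0=2 y_1=-2 y_2=-3 y_3=5 y_4=3 y_5=-1
S(11/2) = 18023/20576

y_0 = S_0(0) = a_0 = 2
y_1 = S_1(0) = a_1 = -2
y_2 = S_2(0) = a_2 = -3
y_3 = S_3(0) = a_3 = 5
y_4 = S_4(0) = a_4 = 3
y_5 = S_4(2) = -1
t_q=11/2 is in segment 2 (τ=3/2); S_2(τ)=18023/20576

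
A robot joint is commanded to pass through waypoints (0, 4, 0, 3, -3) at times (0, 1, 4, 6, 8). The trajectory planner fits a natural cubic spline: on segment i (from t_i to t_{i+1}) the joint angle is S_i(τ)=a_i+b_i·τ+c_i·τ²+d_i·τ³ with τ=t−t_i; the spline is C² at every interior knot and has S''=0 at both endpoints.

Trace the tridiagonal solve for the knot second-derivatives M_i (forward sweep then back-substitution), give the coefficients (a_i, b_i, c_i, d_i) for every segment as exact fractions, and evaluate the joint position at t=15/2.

  seg 0: a=0 b=7933/1608 c=0 d=-1501/1608
  seg 1: a=4 b=1715/804 c=-1501/536 d=2645/4824
  seg 2: a=0 b=217/1608 c=143/67 d=-4669/6432
  seg 3: a=3 b=-31/804 c=-2381/1072 d=2381/6432
S(15/2) = -13823/17152

Δ: Δ0=4, Δ1=-4/3, Δ2=3/2, Δ3=-3
row 1: diag=8, rhs=-32; c'=3/8, d'=-4
row 2: denom=10−3·3/8=71/8; d'=(17−3·-4)/(71/8)=232/71
row 3: denom=8−2·16/71=536/71; d'=(-27−2·232/71)/(536/71)=-2381/536
back: M3=-2381/536
back: M2=232/71−16/71·-2381/536=286/67
back: M1=-4−3/8·286/67=-1501/268
M: M0=0, M1=-1501/268, M2=286/67, M3=-2381/536, M4=0
seg 0: a=0, c=M0/2=0, d=(M1−M0)/(6·1)=-1501/1608, b=Δ0−h0·(2M0+M1)/6=7933/1608
seg 1: a=4, c=M1/2=-1501/536, d=(M2−M1)/(6·3)=2645/4824, b=Δ1−h1·(2M1+M2)/6=1715/804
seg 2: a=0, c=M2/2=143/67, d=(M3−M2)/(6·2)=-4669/6432, b=Δ2−h2·(2M2+M3)/6=217/1608
seg 3: a=3, c=M3/2=-2381/1072, d=(M4−M3)/(6·2)=2381/6432, b=Δ3−h3·(2M3+M4)/6=-31/804
t_q=15/2 → seg 3, τ=3/2; S=3+-31/804·τ+-2381/1072·τ²+2381/6432·τ³=-13823/17152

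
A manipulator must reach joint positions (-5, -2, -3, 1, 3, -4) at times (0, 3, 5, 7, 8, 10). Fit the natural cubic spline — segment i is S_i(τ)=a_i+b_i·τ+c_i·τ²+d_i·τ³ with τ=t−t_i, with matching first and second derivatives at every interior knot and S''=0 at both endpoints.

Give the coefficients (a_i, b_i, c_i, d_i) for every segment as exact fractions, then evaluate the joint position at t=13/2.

  seg 0: a=-5 b=4031/2420 c=0 d=-179/2420
  seg 1: a=-2 b=-401/1210 c=-1611/2420 d=1407/4840
  seg 2: a=-3 b=299/605 c=261/242 d=-197/1210
  seg 3: a=1 b=157/55 c=123/1210 d=-1157/1210
  seg 4: a=3 b=229/1210 c=-1674/605 d=279/605
S(13/2) = -3693/9680

Δ: Δ0=1, Δ1=-1/2, Δ2=2, Δ3=2, Δ4=-7/2
row 1: diag=10, rhs=-9; c'=1/5, d'=-9/10
row 2: denom=8−2·1/5=38/5; d'=(15−2·-9/10)/(38/5)=42/19
row 3: denom=6−2·5/19=104/19; d'=(0−2·42/19)/(104/19)=-21/26
row 4: denom=6−1·19/104=605/104; d'=(-33−1·-21/26)/(605/104)=-3348/605
back: M4=-3348/605
back: M3=-21/26−19/104·-3348/605=123/605
back: M2=42/19−5/19·123/605=261/121
back: M1=-9/10−1/5·261/121=-1611/1210
M: M0=0, M1=-1611/1210, M2=261/121, M3=123/605, M4=-3348/605, M5=0
seg 0: a=-5, c=M0/2=0, d=(M1−M0)/(6·3)=-179/2420, b=Δ0−h0·(2M0+M1)/6=4031/2420
seg 1: a=-2, c=M1/2=-1611/2420, d=(M2−M1)/(6·2)=1407/4840, b=Δ1−h1·(2M1+M2)/6=-401/1210
seg 2: a=-3, c=M2/2=261/242, d=(M3−M2)/(6·2)=-197/1210, b=Δ2−h2·(2M2+M3)/6=299/605
seg 3: a=1, c=M3/2=123/1210, d=(M4−M3)/(6·1)=-1157/1210, b=Δ3−h3·(2M3+M4)/6=157/55
seg 4: a=3, c=M4/2=-1674/605, d=(M5−M4)/(6·2)=279/605, b=Δ4−h4·(2M4+M5)/6=229/1210
t_q=13/2 → seg 2, τ=3/2; S=-3+299/605·τ+261/242·τ²+-197/1210·τ³=-3693/9680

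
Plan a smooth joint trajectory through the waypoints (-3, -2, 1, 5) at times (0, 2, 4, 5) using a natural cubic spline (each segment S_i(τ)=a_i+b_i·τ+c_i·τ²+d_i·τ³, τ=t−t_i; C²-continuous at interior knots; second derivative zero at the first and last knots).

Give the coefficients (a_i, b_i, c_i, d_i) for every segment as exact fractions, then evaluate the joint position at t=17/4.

  seg 0: a=-3 b=5/11 c=0 d=1/88
  seg 1: a=-2 b=13/22 c=3/44 d=17/88
  seg 2: a=1 b=35/11 c=27/22 d=-9/22
S(17/4) = 2627/1408

Δ: Δ0=1/2, Δ1=3/2, Δ2=4
row 1: diag=8, rhs=6; c'=1/4, d'=3/4
row 2: denom=6−2·1/4=11/2; d'=(15−2·3/4)/(11/2)=27/11
back: M2=27/11
back: M1=3/4−1/4·27/11=3/22
M: M0=0, M1=3/22, M2=27/11, M3=0
seg 0: a=-3, c=M0/2=0, d=(M1−M0)/(6·2)=1/88, b=Δ0−h0·(2M0+M1)/6=5/11
seg 1: a=-2, c=M1/2=3/44, d=(M2−M1)/(6·2)=17/88, b=Δ1−h1·(2M1+M2)/6=13/22
seg 2: a=1, c=M2/2=27/22, d=(M3−M2)/(6·1)=-9/22, b=Δ2−h2·(2M2+M3)/6=35/11
t_q=17/4 → seg 2, τ=1/4; S=1+35/11·τ+27/22·τ²+-9/22·τ³=2627/1408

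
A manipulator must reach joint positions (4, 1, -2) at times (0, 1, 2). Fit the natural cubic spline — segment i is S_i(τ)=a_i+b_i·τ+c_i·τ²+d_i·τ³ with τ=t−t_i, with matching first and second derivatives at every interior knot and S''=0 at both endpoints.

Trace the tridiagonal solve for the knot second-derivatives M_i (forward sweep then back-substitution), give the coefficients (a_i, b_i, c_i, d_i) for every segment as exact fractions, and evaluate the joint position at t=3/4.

  seg 0: a=4 b=-3 c=0 d=0
  seg 1: a=1 b=-3 c=0 d=0
S(3/4) = 7/4

Δ: Δ0=-3, Δ1=-3
row 1: diag=4, rhs=0; c'=1/4, d'=0
back: M1=0
M: M0=0, M1=0, M2=0
seg 0: a=4, c=M0/2=0, d=(M1−M0)/(6·1)=0, b=Δ0−h0·(2M0+M1)/6=-3
seg 1: a=1, c=M1/2=0, d=(M2−M1)/(6·1)=0, b=Δ1−h1·(2M1+M2)/6=-3
t_q=3/4 → seg 0, τ=3/4; S=4+-3·τ+0·τ²+0·τ³=7/4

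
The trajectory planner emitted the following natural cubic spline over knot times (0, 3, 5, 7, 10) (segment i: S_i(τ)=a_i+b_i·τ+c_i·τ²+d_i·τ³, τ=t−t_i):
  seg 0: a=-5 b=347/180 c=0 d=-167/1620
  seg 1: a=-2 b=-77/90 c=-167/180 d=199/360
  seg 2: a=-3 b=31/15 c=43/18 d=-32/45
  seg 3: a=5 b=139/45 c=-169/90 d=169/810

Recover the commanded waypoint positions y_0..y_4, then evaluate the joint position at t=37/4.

y_0=-5 y_1=-2 y_2=-3 y_3=5 y_4=3
S(37/4) = 617/128

y_0 = S_0(0) = a_0 = -5
y_1 = S_1(0) = a_1 = -2
y_2 = S_2(0) = a_2 = -3
y_3 = S_3(0) = a_3 = 5
y_4 = S_3(3) = 3
t_q=37/4 is in segment 3 (τ=9/4); S_3(τ)=617/128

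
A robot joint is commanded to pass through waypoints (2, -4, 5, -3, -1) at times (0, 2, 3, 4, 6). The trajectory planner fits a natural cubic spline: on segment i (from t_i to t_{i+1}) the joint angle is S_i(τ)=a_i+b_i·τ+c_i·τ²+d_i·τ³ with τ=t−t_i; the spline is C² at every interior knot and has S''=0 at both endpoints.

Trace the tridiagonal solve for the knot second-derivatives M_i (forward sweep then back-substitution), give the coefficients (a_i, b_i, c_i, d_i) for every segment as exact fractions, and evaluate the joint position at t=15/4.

  seg 0: a=2 b=-195/22 c=0 d=129/88
  seg 1: a=-4 b=96/11 c=387/44 d=-375/44
  seg 2: a=5 b=3/4 c=-369/22 d=353/44
  seg 3: a=-3 b=-96/11 c=321/44 d=-107/88
S(15/4) = -1373/2816

Δ: Δ0=-3, Δ1=9, Δ2=-8, Δ3=1
row 1: diag=6, rhs=72; c'=1/6, d'=12
row 2: denom=4−1·1/6=23/6; d'=(-102−1·12)/(23/6)=-684/23
row 3: denom=6−1·6/23=132/23; d'=(54−1·-684/23)/(132/23)=321/22
back: M3=321/22
back: M2=-684/23−6/23·321/22=-369/11
back: M1=12−1/6·-369/11=387/22
M: M0=0, M1=387/22, M2=-369/11, M3=321/22, M4=0
seg 0: a=2, c=M0/2=0, d=(M1−M0)/(6·2)=129/88, b=Δ0−h0·(2M0+M1)/6=-195/22
seg 1: a=-4, c=M1/2=387/44, d=(M2−M1)/(6·1)=-375/44, b=Δ1−h1·(2M1+M2)/6=96/11
seg 2: a=5, c=M2/2=-369/22, d=(M3−M2)/(6·1)=353/44, b=Δ2−h2·(2M2+M3)/6=3/4
seg 3: a=-3, c=M3/2=321/44, d=(M4−M3)/(6·2)=-107/88, b=Δ3−h3·(2M3+M4)/6=-96/11
t_q=15/4 → seg 2, τ=3/4; S=5+3/4·τ+-369/22·τ²+353/44·τ³=-1373/2816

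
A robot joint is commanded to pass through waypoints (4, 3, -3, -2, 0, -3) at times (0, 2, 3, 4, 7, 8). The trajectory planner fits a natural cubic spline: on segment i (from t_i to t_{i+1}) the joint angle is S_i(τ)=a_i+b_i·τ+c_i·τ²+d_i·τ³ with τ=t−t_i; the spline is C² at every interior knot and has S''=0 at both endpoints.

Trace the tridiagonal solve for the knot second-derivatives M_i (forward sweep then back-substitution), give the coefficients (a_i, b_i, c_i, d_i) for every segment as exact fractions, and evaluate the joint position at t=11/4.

Δ: Δ0=-1/2, Δ1=-6, Δ2=1, Δ3=2/3, Δ4=-3
row 1: diag=6, rhs=-33; c'=1/6, d'=-11/2
row 2: denom=4−1·1/6=23/6; d'=(42−1·-11/2)/(23/6)=285/23
row 3: denom=8−1·6/23=178/23; d'=(-2−1·285/23)/(178/23)=-331/178
row 4: denom=8−3·69/178=1217/178; d'=(-22−3·-331/178)/(1217/178)=-2923/1217
back: M4=-2923/1217
back: M3=-331/178−69/178·-2923/1217=-1130/1217
back: M2=285/23−6/23·-1130/1217=15375/1217
back: M1=-11/2−1/6·15375/1217=-9256/1217
M: M0=0, M1=-9256/1217, M2=15375/1217, M3=-1130/1217, M4=-2923/1217, M5=0
seg 0: a=4, c=M0/2=0, d=(M1−M0)/(6·2)=-2314/3651, b=Δ0−h0·(2M0+M1)/6=14861/7302
seg 1: a=3, c=M1/2=-4628/1217, d=(M2−M1)/(6·1)=24631/7302, b=Δ1−h1·(2M1+M2)/6=-40675/7302
seg 2: a=-3, c=M2/2=15375/2434, d=(M3−M2)/(6·1)=-16505/7302, b=Δ2−h2·(2M2+M3)/6=-11159/3651
seg 3: a=-2, c=M3/2=-565/1217, d=(M4−M3)/(6·3)=-1793/21906, b=Δ3−h3·(2M3+M4)/6=20417/7302
seg 4: a=0, c=M4/2=-2923/2434, d=(M5−M4)/(6·1)=2923/7302, b=Δ4−h4·(2M4+M5)/6=-8030/3651
t_q=11/4 → seg 1, τ=3/4; S=3+-40675/7302·τ+-4628/1217·τ²+24631/7302·τ³=-295009/155776

  seg 0: a=4 b=14861/7302 c=0 d=-2314/3651
  seg 1: a=3 b=-40675/7302 c=-4628/1217 d=24631/7302
  seg 2: a=-3 b=-11159/3651 c=15375/2434 d=-16505/7302
  seg 3: a=-2 b=20417/7302 c=-565/1217 d=-1793/21906
  seg 4: a=0 b=-8030/3651 c=-2923/2434 d=2923/7302
S(11/4) = -295009/155776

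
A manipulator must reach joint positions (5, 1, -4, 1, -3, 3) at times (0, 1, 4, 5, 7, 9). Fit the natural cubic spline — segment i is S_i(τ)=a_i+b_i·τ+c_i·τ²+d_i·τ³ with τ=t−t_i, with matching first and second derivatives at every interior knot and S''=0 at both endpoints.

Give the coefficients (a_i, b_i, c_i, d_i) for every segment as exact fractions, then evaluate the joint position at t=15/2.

Δ: Δ0=-4, Δ1=-5/3, Δ2=5, Δ3=-2, Δ4=3
row 1: diag=8, rhs=14; c'=3/8, d'=7/4
row 2: denom=8−3·3/8=55/8; d'=(40−3·7/4)/(55/8)=278/55
row 3: denom=6−1·8/55=322/55; d'=(-42−1·278/55)/(322/55)=-1294/161
row 4: denom=8−2·55/161=1178/161; d'=(30−2·-1294/161)/(1178/161)=3709/589
back: M4=3709/589
back: M3=-1294/161−55/161·3709/589=-6001/589
back: M2=278/55−8/55·-6001/589=3850/589
back: M1=7/4−3/8·3850/589=-413/589
M: M0=0, M1=-413/589, M2=3850/589, M3=-6001/589, M4=3709/589, M5=0
seg 0: a=5, c=M0/2=0, d=(M1−M0)/(6·1)=-413/3534, b=Δ0−h0·(2M0+M1)/6=-13723/3534
seg 1: a=1, c=M1/2=-413/1178, d=(M2−M1)/(6·3)=1421/3534, b=Δ1−h1·(2M1+M2)/6=-7481/1767
seg 2: a=-4, c=M2/2=1925/589, d=(M3−M2)/(6·1)=-9851/3534, b=Δ2−h2·(2M2+M3)/6=15971/3534
seg 3: a=1, c=M3/2=-6001/1178, d=(M4−M3)/(6·2)=4855/3534, b=Δ3−h3·(2M3+M4)/6=4759/1767
seg 4: a=-3, c=M4/2=3709/1178, d=(M5−M4)/(6·2)=-3709/7068, b=Δ4−h4·(2M4+M5)/6=-2117/1767
t_q=15/2 → seg 4, τ=1/2; S=-3+-2117/1767·τ+3709/1178·τ²+-3709/7068·τ³=-54235/18848

  seg 0: a=5 b=-13723/3534 c=0 d=-413/3534
  seg 1: a=1 b=-7481/1767 c=-413/1178 d=1421/3534
  seg 2: a=-4 b=15971/3534 c=1925/589 d=-9851/3534
  seg 3: a=1 b=4759/1767 c=-6001/1178 d=4855/3534
  seg 4: a=-3 b=-2117/1767 c=3709/1178 d=-3709/7068
S(15/2) = -54235/18848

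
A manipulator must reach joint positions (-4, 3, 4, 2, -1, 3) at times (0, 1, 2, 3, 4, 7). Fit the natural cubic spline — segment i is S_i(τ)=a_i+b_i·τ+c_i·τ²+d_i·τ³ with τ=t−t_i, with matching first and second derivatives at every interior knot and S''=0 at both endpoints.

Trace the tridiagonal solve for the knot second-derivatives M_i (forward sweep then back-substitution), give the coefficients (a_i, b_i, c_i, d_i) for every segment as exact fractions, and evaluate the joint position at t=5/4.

  seg 0: a=-4 b=10939/1299 c=0 d=-1846/1299
  seg 1: a=3 b=5401/1299 c=-1846/433 d=1436/1299
  seg 2: a=4 b=-1367/1299 c=-410/433 d=-1/1299
  seg 3: a=2 b=-3830/1299 c=-411/433 d=1166/1299
  seg 4: a=-1 b=-2798/1299 c=755/433 d=-755/3897
S(5/4) = 26259/6928

Δ: Δ0=7, Δ1=1, Δ2=-2, Δ3=-3, Δ4=4/3
row 1: diag=4, rhs=-36; c'=1/4, d'=-9
row 2: denom=4−1·1/4=15/4; d'=(-18−1·-9)/(15/4)=-12/5
row 3: denom=4−1·4/15=56/15; d'=(-6−1·-12/5)/(56/15)=-27/28
row 4: denom=8−1·15/56=433/56; d'=(26−1·-27/28)/(433/56)=1510/433
back: M4=1510/433
back: M3=-27/28−15/56·1510/433=-822/433
back: M2=-12/5−4/15·-822/433=-820/433
back: M1=-9−1/4·-820/433=-3692/433
M: M0=0, M1=-3692/433, M2=-820/433, M3=-822/433, M4=1510/433, M5=0
seg 0: a=-4, c=M0/2=0, d=(M1−M0)/(6·1)=-1846/1299, b=Δ0−h0·(2M0+M1)/6=10939/1299
seg 1: a=3, c=M1/2=-1846/433, d=(M2−M1)/(6·1)=1436/1299, b=Δ1−h1·(2M1+M2)/6=5401/1299
seg 2: a=4, c=M2/2=-410/433, d=(M3−M2)/(6·1)=-1/1299, b=Δ2−h2·(2M2+M3)/6=-1367/1299
seg 3: a=2, c=M3/2=-411/433, d=(M4−M3)/(6·1)=1166/1299, b=Δ3−h3·(2M3+M4)/6=-3830/1299
seg 4: a=-1, c=M4/2=755/433, d=(M5−M4)/(6·3)=-755/3897, b=Δ4−h4·(2M4+M5)/6=-2798/1299
t_q=5/4 → seg 1, τ=1/4; S=3+5401/1299·τ+-1846/433·τ²+1436/1299·τ³=26259/6928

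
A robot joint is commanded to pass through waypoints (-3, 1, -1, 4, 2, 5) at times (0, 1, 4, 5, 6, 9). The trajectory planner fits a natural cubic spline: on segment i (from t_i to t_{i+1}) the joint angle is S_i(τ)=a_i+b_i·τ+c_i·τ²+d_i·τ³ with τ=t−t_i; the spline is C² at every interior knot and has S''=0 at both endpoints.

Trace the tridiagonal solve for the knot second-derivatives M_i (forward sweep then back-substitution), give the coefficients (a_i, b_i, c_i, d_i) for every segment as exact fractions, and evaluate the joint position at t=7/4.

  seg 0: a=-3 b=2796/547 c=0 d=-608/547
  seg 1: a=1 b=972/547 c=-1824/547 d=12406/14769
  seg 2: a=-1 b=2434/547 c=6934/1641 d=-6031/1641
  seg 3: a=4 b=3077/1641 c=-11159/1641 d=1600/547
  seg 4: a=2 b=-4841/1641 c=3241/1641 d=-3241/14769
S(7/4) = 14203/17504

Δ: Δ0=4, Δ1=-2/3, Δ2=5, Δ3=-2, Δ4=1
row 1: diag=8, rhs=-28; c'=3/8, d'=-7/2
row 2: denom=8−3·3/8=55/8; d'=(34−3·-7/2)/(55/8)=356/55
row 3: denom=4−1·8/55=212/55; d'=(-42−1·356/55)/(212/55)=-1333/106
row 4: denom=8−1·55/212=1641/212; d'=(18−1·-1333/106)/(1641/212)=6482/1641
back: M4=6482/1641
back: M3=-1333/106−55/212·6482/1641=-22318/1641
back: M2=356/55−8/55·-22318/1641=13868/1641
back: M1=-7/2−3/8·13868/1641=-3648/547
M: M0=0, M1=-3648/547, M2=13868/1641, M3=-22318/1641, M4=6482/1641, M5=0
seg 0: a=-3, c=M0/2=0, d=(M1−M0)/(6·1)=-608/547, b=Δ0−h0·(2M0+M1)/6=2796/547
seg 1: a=1, c=M1/2=-1824/547, d=(M2−M1)/(6·3)=12406/14769, b=Δ1−h1·(2M1+M2)/6=972/547
seg 2: a=-1, c=M2/2=6934/1641, d=(M3−M2)/(6·1)=-6031/1641, b=Δ2−h2·(2M2+M3)/6=2434/547
seg 3: a=4, c=M3/2=-11159/1641, d=(M4−M3)/(6·1)=1600/547, b=Δ3−h3·(2M3+M4)/6=3077/1641
seg 4: a=2, c=M4/2=3241/1641, d=(M5−M4)/(6·3)=-3241/14769, b=Δ4−h4·(2M4+M5)/6=-4841/1641
t_q=7/4 → seg 1, τ=3/4; S=1+972/547·τ+-1824/547·τ²+12406/14769·τ³=14203/17504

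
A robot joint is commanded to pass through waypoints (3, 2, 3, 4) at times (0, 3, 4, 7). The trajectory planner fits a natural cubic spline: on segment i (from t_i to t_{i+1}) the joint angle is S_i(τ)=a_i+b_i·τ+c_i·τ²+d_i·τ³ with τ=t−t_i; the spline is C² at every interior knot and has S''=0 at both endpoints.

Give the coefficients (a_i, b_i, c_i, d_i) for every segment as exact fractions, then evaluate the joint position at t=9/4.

  seg 0: a=3 b=-55/63 c=0 d=34/567
  seg 1: a=2 b=47/63 c=34/63 d=-2/7
  seg 2: a=3 b=61/63 c=-20/63 d=20/567
S(9/4) = 55/32

Δ: Δ0=-1/3, Δ1=1, Δ2=1/3
row 1: diag=8, rhs=8; c'=1/8, d'=1
row 2: denom=8−1·1/8=63/8; d'=(-4−1·1)/(63/8)=-40/63
back: M2=-40/63
back: M1=1−1/8·-40/63=68/63
M: M0=0, M1=68/63, M2=-40/63, M3=0
seg 0: a=3, c=M0/2=0, d=(M1−M0)/(6·3)=34/567, b=Δ0−h0·(2M0+M1)/6=-55/63
seg 1: a=2, c=M1/2=34/63, d=(M2−M1)/(6·1)=-2/7, b=Δ1−h1·(2M1+M2)/6=47/63
seg 2: a=3, c=M2/2=-20/63, d=(M3−M2)/(6·3)=20/567, b=Δ2−h2·(2M2+M3)/6=61/63
t_q=9/4 → seg 0, τ=9/4; S=3+-55/63·τ+0·τ²+34/567·τ³=55/32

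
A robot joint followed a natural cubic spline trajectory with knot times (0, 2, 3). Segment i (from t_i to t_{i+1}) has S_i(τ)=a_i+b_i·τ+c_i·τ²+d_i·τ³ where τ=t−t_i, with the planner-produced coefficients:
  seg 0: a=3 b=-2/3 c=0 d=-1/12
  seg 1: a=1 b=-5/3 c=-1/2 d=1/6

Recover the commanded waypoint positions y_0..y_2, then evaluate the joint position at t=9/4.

y_0 = S_0(0) = a_0 = 3
y_1 = S_1(0) = a_1 = 1
y_2 = S_1(1) = -1
t_q=9/4 is in segment 1 (τ=1/4); S_1(τ)=71/128

y_0=3 y_1=1 y_2=-1
S(9/4) = 71/128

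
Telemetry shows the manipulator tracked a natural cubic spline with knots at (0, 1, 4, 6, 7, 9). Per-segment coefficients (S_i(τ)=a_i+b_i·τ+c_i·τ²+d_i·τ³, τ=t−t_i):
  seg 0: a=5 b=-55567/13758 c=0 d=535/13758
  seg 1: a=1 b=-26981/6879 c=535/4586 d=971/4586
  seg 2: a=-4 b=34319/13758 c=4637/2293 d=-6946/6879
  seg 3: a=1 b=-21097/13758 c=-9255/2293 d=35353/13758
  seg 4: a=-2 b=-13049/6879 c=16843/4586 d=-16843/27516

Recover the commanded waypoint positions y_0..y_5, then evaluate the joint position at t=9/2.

y_0 = S_0(0) = a_0 = 5
y_1 = S_1(0) = a_1 = 1
y_2 = S_2(0) = a_2 = -4
y_3 = S_3(0) = a_3 = 1
y_4 = S_4(0) = a_4 = -2
y_5 = S_4(2) = 4
t_q=9/2 is in segment 2 (τ=1/2); S_2(τ)=-21769/9172

y_0=5 y_1=1 y_2=-4 y_3=1 y_4=-2 y_5=4
S(9/2) = -21769/9172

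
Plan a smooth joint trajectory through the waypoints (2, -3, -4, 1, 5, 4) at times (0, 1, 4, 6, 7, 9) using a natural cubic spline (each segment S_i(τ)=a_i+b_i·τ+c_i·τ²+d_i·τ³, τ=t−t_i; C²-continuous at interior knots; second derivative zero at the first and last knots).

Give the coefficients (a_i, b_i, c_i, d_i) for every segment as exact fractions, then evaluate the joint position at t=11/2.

Δ: Δ0=-5, Δ1=-1/3, Δ2=5/2, Δ3=4, Δ4=-1/2
row 1: diag=8, rhs=28; c'=3/8, d'=7/2
row 2: denom=10−3·3/8=71/8; d'=(17−3·7/2)/(71/8)=52/71
row 3: denom=6−2·16/71=394/71; d'=(9−2·52/71)/(394/71)=535/394
row 4: denom=6−1·71/394=2293/394; d'=(-27−1·535/394)/(2293/394)=-11173/2293
back: M4=-11173/2293
back: M3=535/394−71/394·-11173/2293=5127/2293
back: M2=52/71−16/71·5127/2293=524/2293
back: M1=7/2−3/8·524/2293=7829/2293
M: M0=0, M1=7829/2293, M2=524/2293, M3=5127/2293, M4=-11173/2293, M5=0
seg 0: a=2, c=M0/2=0, d=(M1−M0)/(6·1)=7829/13758, b=Δ0−h0·(2M0+M1)/6=-76619/13758
seg 1: a=-3, c=M1/2=7829/4586, d=(M2−M1)/(6·3)=-2435/13758, b=Δ1−h1·(2M1+M2)/6=-26566/6879
seg 2: a=-4, c=M2/2=262/2293, d=(M3−M2)/(6·2)=4603/27516, b=Δ2−h2·(2M2+M3)/6=22045/13758
seg 3: a=1, c=M3/2=5127/4586, d=(M4−M3)/(6·1)=-8150/6879, b=Δ3−h3·(2M3+M4)/6=55951/13758
seg 4: a=5, c=M4/2=-11173/4586, d=(M5−M4)/(6·2)=11173/27516, b=Δ4−h4·(2M4+M5)/6=37813/13758
t_q=11/2 → seg 2, τ=3/2; S=-4+22045/13758·τ+262/2293·τ²+4603/27516·τ³=-56853/73376

  seg 0: a=2 b=-76619/13758 c=0 d=7829/13758
  seg 1: a=-3 b=-26566/6879 c=7829/4586 d=-2435/13758
  seg 2: a=-4 b=22045/13758 c=262/2293 d=4603/27516
  seg 3: a=1 b=55951/13758 c=5127/4586 d=-8150/6879
  seg 4: a=5 b=37813/13758 c=-11173/4586 d=11173/27516
S(11/2) = -56853/73376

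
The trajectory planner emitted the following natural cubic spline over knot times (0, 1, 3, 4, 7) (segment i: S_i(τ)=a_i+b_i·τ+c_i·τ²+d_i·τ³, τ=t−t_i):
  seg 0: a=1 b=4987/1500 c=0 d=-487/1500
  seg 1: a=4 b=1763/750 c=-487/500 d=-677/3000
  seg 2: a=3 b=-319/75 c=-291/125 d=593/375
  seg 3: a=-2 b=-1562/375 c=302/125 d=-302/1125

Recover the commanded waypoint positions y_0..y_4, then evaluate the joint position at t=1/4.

y_0 = S_0(0) = a_0 = 1
y_1 = S_1(0) = a_1 = 4
y_2 = S_2(0) = a_2 = 3
y_3 = S_3(0) = a_3 = -2
y_4 = S_3(3) = 0
t_q=1/4 is in segment 0 (τ=1/4); S_0(τ)=11687/6400

y_0=1 y_1=4 y_2=3 y_3=-2 y_4=0
S(1/4) = 11687/6400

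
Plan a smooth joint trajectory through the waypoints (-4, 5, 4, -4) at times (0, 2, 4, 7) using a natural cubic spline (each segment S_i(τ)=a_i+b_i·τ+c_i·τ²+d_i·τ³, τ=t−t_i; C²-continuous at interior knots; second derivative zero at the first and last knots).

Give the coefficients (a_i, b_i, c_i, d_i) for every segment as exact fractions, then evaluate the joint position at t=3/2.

Δ: Δ0=9/2, Δ1=-1/2, Δ2=-8/3
row 1: diag=8, rhs=-30; c'=1/4, d'=-15/4
row 2: denom=10−2·1/4=19/2; d'=(-13−2·-15/4)/(19/2)=-11/19
back: M2=-11/19
back: M1=-15/4−1/4·-11/19=-137/38
M: M0=0, M1=-137/38, M2=-11/19, M3=0
seg 0: a=-4, c=M0/2=0, d=(M1−M0)/(6·2)=-137/456, b=Δ0−h0·(2M0+M1)/6=325/57
seg 1: a=5, c=M1/2=-137/76, d=(M2−M1)/(6·2)=115/456, b=Δ1−h1·(2M1+M2)/6=239/114
seg 2: a=4, c=M2/2=-11/38, d=(M3−M2)/(6·3)=11/342, b=Δ2−h2·(2M2+M3)/6=-119/57
t_q=3/2 → seg 0, τ=3/2; S=-4+325/57·τ+0·τ²+-137/456·τ³=4303/1216

  seg 0: a=-4 b=325/57 c=0 d=-137/456
  seg 1: a=5 b=239/114 c=-137/76 d=115/456
  seg 2: a=4 b=-119/57 c=-11/38 d=11/342
S(3/2) = 4303/1216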